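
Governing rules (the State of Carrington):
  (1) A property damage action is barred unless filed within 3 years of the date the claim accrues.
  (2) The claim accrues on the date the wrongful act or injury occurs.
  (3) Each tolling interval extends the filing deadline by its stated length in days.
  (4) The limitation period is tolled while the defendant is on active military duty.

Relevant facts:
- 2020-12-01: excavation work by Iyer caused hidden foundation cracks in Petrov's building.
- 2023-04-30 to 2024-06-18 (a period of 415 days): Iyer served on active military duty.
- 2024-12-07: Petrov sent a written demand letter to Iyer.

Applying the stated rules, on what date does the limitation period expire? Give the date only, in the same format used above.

2025-01-19

The claim accrued on 2020-12-01, the date of the act.
The untolled deadline — 3 years after 2020-12-01 — is 2023-12-01.
The defendant's active military service from 2023-04-30 to 2024-06-18 tolled the period for 415 days, extending the deadline to 2025-01-19.
The other events in the timeline have no effect on the limitation period under the stated rules.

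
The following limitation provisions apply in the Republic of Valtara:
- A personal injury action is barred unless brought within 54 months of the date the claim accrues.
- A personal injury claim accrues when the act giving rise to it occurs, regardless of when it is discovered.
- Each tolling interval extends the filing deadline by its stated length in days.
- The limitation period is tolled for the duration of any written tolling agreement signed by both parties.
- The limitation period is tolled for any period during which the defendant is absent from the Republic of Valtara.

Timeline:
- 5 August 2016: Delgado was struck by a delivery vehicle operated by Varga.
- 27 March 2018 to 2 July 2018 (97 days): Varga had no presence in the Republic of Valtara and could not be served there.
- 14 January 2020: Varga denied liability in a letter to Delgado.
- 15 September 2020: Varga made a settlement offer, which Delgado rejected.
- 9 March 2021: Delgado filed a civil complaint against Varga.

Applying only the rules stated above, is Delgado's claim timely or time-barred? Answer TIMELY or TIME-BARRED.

TIMELY

The limitation period began to run on 5 August 2016.
54 months from 5 August 2016 is 5 February 2021.
The defendant's absence from the jurisdiction from 27 March 2018 to 2 July 2018 tolled the period for 97 days, extending the deadline to 13 May 2021.
The other events in the timeline have no effect on the limitation period under the stated rules.
The 9 March 2021 filing precedes the 13 May 2021 deadline; the claim is timely.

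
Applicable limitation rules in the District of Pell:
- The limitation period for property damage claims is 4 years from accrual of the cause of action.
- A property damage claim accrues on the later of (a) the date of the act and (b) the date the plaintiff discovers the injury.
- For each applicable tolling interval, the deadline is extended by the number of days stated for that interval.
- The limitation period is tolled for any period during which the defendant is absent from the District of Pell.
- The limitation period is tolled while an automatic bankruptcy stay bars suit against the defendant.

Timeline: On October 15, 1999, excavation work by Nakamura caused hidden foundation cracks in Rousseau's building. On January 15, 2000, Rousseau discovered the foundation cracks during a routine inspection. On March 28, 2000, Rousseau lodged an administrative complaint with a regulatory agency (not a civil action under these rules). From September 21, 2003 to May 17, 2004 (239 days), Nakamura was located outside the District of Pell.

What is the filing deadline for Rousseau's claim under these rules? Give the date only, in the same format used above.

September 10, 2004

Taking the later of the act (October 15, 1999) and discovery (January 15, 2000), the claim accrued on January 15, 2000.
Adding the 4 years base period to January 15, 2000 gives a deadline of January 15, 2004, before any tolling.
Because the defendant's absence from the jurisdiction ran from September 21, 2003 to May 17, 2004, the deadline is extended by 239 days to September 10, 2004.
Nothing else in the chronology tolls or restarts the period.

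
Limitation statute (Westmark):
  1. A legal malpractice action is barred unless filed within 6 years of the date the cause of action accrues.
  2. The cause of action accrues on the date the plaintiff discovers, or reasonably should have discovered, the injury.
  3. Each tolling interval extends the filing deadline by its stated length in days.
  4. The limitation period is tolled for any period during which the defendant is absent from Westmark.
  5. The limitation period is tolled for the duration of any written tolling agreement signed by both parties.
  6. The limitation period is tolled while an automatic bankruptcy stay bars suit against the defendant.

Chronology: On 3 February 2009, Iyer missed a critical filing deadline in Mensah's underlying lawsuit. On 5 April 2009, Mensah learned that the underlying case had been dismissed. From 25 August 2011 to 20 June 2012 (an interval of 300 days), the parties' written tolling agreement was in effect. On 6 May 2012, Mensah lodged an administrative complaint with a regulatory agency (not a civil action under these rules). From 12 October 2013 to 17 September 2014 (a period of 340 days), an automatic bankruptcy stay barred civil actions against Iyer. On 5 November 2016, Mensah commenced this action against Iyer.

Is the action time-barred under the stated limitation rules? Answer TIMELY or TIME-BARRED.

TIMELY

Accrual is tied to discovery, so the period began on 5 April 2009 rather than on 3 February 2009 when the act occurred.
The untolled deadline — 6 years after 5 April 2009 — is 5 April 2015.
The period was tolled for 300 days by the written tolling agreement (25 August 2011 to 20 June 2012), pushing the deadline to 30 January 2016.
The automatic bankruptcy stay from 12 October 2013 to 17 September 2014 tolled the period for 340 days, extending the deadline to 4 January 2017.
Nothing else in the chronology tolls or restarts the period.
Mensah filed on 5 November 2016, before the 4 January 2017 deadline, so the action is timely.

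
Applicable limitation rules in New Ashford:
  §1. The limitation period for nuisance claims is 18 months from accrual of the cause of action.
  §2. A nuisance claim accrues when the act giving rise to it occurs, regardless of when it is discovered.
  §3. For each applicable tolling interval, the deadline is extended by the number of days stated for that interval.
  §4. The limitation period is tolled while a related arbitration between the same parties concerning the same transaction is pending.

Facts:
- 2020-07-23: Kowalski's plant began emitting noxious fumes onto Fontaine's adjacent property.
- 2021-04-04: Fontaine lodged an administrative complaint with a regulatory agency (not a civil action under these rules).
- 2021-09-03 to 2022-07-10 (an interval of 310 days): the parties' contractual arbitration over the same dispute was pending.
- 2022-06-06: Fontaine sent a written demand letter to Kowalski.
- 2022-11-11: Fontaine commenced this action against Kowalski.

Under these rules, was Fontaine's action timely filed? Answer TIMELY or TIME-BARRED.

TIMELY

The cause of action accrued on 2020-07-23, the date of the act.
The untolled deadline — 18 months after 2020-07-23 — is 2022-01-23.
The period was tolled for 310 days by the pending related arbitration (2021-09-03 to 2022-07-10), pushing the deadline to 2022-11-29.
The other events in the timeline have no effect on the limitation period under the stated rules.
Filing on 2022-11-11 beat the 2022-11-29 deadline — the action is timely.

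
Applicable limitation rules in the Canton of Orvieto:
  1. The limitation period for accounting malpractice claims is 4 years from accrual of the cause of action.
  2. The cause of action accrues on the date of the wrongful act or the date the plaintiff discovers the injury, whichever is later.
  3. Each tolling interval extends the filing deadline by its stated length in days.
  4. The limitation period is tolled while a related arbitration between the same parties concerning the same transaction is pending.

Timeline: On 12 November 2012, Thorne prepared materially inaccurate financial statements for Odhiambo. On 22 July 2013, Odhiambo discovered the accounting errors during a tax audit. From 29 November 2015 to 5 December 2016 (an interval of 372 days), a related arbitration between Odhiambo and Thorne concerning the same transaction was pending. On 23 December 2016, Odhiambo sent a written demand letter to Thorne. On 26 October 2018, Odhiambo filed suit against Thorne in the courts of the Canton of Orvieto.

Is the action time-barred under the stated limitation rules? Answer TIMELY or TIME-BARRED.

TIME-BARRED

Taking the later of the act (12 November 2012) and discovery (22 July 2013), the claim accrued on 22 July 2013.
The untolled deadline — 4 years after 22 July 2013 — is 22 July 2017.
The period was tolled for 372 days by the pending related arbitration (29 November 2015 to 5 December 2016), pushing the deadline to 29 July 2018.
None of the other events listed affects the running of the period under the stated rules.
The 26 October 2018 filing falls after the 29 July 2018 deadline; the claim is time-barred.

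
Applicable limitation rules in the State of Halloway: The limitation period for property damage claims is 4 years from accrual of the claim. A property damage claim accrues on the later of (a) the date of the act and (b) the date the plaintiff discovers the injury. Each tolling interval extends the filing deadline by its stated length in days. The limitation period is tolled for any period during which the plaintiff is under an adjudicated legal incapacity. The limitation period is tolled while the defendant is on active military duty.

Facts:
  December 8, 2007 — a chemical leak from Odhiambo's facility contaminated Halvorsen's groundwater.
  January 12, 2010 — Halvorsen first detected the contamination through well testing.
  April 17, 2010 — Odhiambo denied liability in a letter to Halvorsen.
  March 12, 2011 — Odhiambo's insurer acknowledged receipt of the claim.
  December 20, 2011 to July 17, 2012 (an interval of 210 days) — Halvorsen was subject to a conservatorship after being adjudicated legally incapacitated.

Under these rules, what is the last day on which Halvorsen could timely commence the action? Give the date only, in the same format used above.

August 10, 2014

Because discovery on January 12, 2010 post-dates the December 8, 2007 act, accrual under the later-of rule falls on January 12, 2010.
The untolled deadline — 4 years after January 12, 2010 — is January 12, 2014.
Because the plaintiff's legal incapacity ran from December 20, 2011 to July 17, 2012, the deadline is extended by 210 days to August 10, 2014.
None of the other events listed affects the running of the period under the stated rules.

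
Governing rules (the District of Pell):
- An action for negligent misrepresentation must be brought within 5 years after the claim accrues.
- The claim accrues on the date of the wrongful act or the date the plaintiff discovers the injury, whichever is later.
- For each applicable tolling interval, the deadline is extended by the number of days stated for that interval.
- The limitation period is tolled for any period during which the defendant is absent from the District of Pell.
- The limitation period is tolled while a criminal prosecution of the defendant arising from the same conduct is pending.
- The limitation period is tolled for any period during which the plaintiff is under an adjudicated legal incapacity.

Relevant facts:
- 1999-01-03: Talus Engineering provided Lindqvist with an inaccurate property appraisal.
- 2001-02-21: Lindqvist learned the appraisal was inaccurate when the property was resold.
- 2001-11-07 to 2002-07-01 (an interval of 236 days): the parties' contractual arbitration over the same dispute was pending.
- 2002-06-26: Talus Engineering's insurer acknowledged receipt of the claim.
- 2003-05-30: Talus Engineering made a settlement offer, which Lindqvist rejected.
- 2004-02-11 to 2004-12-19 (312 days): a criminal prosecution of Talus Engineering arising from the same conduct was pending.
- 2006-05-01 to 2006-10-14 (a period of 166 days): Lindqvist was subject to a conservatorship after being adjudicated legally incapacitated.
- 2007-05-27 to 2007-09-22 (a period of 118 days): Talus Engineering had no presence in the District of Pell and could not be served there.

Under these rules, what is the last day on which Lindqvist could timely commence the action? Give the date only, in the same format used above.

2007-10-10

Taking the later of the act (1999-01-03) and discovery (2001-02-21), the claim accrued on 2001-02-21.
The untolled deadline — 5 years after 2001-02-21 — is 2006-02-21.
Because the pending criminal prosecution ran from 2004-02-11 to 2004-12-19, the deadline is extended by 312 days to 2006-12-30.
The period was tolled for 166 days by the plaintiff's legal incapacity (2006-05-01 to 2006-10-14), pushing the deadline to 2007-06-14.
The defendant's absence from the jurisdiction from 2007-05-27 to 2007-09-22 tolled the period for 118 days, extending the deadline to 2007-10-10.
No stated provision tolls the period for a pending arbitration, so the interval from 2001-11-07 to 2002-07-01 has no effect on the deadline.
None of the other events listed affects the running of the period under the stated rules.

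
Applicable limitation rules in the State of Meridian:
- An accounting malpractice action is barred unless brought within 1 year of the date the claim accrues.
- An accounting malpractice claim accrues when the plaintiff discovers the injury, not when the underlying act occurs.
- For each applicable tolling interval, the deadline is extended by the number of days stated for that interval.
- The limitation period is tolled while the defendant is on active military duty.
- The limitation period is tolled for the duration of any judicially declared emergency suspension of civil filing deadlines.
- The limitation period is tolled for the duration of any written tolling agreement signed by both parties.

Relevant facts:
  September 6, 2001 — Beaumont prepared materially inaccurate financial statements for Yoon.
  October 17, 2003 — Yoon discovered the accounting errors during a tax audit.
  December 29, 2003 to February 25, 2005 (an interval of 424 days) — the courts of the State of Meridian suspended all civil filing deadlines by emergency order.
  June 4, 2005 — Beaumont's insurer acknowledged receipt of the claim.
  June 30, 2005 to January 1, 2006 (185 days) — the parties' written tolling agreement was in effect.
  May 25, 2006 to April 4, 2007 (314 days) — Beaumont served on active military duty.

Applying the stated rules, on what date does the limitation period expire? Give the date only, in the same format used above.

April 28, 2007

Accrual is tied to discovery, so the period began on October 17, 2003 rather than on September 6, 2001 when the act occurred.
The untolled deadline — 1 year after October 17, 2003 — is October 17, 2004.
The period was tolled for 424 days by the emergency suspension of filing deadlines (December 29, 2003 to February 25, 2005), pushing the deadline to December 15, 2005.
Because the written tolling agreement ran from June 30, 2005 to January 1, 2006, the deadline is extended by 185 days to June 18, 2006.
The period was tolled for 314 days by the defendant's active military service (May 25, 2006 to April 4, 2007), pushing the deadline to April 28, 2007.
None of the other events listed affects the running of the period under the stated rules.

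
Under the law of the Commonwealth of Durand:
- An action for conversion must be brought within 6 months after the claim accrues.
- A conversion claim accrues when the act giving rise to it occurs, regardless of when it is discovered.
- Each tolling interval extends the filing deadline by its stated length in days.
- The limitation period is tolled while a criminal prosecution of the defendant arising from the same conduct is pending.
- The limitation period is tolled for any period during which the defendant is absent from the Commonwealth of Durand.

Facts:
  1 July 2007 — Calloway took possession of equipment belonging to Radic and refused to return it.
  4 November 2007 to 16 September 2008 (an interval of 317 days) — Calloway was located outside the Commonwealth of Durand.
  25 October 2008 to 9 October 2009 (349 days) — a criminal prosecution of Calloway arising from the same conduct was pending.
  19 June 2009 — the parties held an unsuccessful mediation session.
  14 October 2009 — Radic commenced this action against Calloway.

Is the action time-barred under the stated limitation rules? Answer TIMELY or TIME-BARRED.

TIMELY

The claim accrued on 1 July 2007, when the wrongful act occurred.
The untolled deadline — 6 months after 1 July 2007 — is 1 January 2008.
The period was tolled for 317 days by the defendant's absence from the jurisdiction (4 November 2007 to 16 September 2008), pushing the deadline to 13 November 2008.
The pending criminal prosecution from 25 October 2008 to 9 October 2009 tolled the period for 349 days, extending the deadline to 28 October 2009.
The other events in the timeline have no effect on the limitation period under the stated rules.
The 14 October 2009 filing precedes the 28 October 2009 deadline; the claim is timely.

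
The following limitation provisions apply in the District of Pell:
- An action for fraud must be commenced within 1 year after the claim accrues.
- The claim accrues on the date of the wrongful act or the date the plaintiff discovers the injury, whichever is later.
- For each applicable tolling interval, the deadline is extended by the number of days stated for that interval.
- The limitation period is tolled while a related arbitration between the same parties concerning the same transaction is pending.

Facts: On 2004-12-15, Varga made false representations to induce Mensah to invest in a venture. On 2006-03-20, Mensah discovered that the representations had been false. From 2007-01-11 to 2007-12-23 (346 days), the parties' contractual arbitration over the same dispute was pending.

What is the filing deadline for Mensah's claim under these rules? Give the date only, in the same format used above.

2008-02-29

The claim accrued on 2006-03-20 — the later of the 2004-12-15 act and the 2006-03-20 discovery.
1 year from 2006-03-20 is 2007-03-20.
The pending related arbitration from 2007-01-11 to 2007-12-23 tolled the period for 346 days, extending the deadline to 2008-02-29.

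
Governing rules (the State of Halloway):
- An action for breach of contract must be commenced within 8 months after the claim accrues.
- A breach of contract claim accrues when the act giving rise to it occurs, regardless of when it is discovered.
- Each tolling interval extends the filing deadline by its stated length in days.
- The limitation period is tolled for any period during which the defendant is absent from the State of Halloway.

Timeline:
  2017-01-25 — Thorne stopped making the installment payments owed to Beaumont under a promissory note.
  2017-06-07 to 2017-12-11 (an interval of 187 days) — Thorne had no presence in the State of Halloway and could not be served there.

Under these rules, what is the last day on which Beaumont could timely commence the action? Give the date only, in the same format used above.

The claim accrued on 2017-01-25, when the wrongful act occurred.
Adding the 8 months base period to 2017-01-25 gives a deadline of 2017-09-25, before any tolling.
The period was tolled for 187 days by the defendant's absence from the jurisdiction (2017-06-07 to 2017-12-11), pushing the deadline to 2018-03-31.

2018-03-31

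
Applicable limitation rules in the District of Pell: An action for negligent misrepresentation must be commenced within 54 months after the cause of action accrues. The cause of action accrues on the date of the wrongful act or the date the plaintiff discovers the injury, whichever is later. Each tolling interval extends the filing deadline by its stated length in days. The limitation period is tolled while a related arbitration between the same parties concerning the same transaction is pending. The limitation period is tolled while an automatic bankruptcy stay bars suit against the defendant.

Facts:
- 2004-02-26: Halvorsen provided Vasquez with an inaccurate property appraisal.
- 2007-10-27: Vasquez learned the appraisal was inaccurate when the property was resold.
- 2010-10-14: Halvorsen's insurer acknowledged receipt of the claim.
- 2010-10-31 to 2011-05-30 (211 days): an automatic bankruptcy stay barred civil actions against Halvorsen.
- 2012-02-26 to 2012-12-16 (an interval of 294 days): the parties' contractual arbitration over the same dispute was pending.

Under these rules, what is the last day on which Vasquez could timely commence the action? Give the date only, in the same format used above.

The claim accrued on 2007-10-27 — the later of the 2004-02-26 act and the 2007-10-27 discovery.
Adding the 54 months base period to 2007-10-27 gives a deadline of 2012-04-27, before any tolling.
The period was tolled for 211 days by the automatic bankruptcy stay (2010-10-31 to 2011-05-30), pushing the deadline to 2012-11-24.
The period was tolled for 294 days by the pending related arbitration (2012-02-26 to 2012-12-16), pushing the deadline to 2013-09-14.
None of the other events listed affects the running of the period under the stated rules.

2013-09-14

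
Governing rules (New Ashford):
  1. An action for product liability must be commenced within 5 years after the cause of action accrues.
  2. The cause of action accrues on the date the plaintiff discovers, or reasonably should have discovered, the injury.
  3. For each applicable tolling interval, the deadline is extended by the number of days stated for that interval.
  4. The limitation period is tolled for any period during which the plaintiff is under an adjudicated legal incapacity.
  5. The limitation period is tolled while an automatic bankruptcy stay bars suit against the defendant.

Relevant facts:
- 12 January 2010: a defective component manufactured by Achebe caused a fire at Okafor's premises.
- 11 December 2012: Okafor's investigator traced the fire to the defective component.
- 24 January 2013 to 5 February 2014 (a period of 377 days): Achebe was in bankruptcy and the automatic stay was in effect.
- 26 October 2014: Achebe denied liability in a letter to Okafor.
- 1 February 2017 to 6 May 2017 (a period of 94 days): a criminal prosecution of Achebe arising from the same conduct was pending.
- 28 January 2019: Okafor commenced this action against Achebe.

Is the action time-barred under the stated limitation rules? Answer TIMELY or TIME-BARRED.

The claim did not accrue until Okafor discovered the injury on 11 December 2012; the 12 January 2010 act date does not start the clock under the stated rule.
5 years from 11 December 2012 is 11 December 2017.
Because the automatic bankruptcy stay ran from 24 January 2013 to 5 February 2014, the deadline is extended by 377 days to 23 December 2018.
No stated provision tolls the period for a criminal prosecution, so the interval from 1 February 2017 to 6 May 2017 has no effect on the deadline.
Nothing else in the chronology tolls or restarts the period.
Filing on 28 January 2019 missed the 23 December 2018 deadline — the action is time-barred.

TIME-BARRED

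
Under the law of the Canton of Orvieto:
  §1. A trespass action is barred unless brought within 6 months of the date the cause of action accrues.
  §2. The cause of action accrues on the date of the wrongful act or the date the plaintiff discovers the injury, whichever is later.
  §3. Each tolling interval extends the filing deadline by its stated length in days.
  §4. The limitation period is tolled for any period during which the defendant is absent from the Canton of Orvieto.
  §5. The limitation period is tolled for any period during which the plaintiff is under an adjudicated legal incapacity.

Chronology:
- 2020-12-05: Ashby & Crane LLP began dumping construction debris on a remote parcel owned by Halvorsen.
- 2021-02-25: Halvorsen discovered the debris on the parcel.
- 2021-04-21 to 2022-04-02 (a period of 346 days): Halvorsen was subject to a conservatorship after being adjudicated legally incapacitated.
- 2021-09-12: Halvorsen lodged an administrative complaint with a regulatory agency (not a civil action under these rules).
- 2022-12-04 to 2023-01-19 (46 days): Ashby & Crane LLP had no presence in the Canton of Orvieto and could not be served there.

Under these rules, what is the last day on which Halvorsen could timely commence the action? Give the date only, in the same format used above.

Because discovery on 2021-02-25 post-dates the 2020-12-05 act, accrual under the later-of rule falls on 2021-02-25.
6 months from 2021-02-25 is 2021-08-25.
The plaintiff's legal incapacity from 2021-04-21 to 2022-04-02 tolled the period for 346 days, extending the deadline to 2022-08-06.
The defendant's absence from the jurisdiction starting 2022-12-04 came too late — the period had run on 2022-08-06 — and so does not extend the deadline.
None of the other events listed affects the running of the period under the stated rules.

2022-08-06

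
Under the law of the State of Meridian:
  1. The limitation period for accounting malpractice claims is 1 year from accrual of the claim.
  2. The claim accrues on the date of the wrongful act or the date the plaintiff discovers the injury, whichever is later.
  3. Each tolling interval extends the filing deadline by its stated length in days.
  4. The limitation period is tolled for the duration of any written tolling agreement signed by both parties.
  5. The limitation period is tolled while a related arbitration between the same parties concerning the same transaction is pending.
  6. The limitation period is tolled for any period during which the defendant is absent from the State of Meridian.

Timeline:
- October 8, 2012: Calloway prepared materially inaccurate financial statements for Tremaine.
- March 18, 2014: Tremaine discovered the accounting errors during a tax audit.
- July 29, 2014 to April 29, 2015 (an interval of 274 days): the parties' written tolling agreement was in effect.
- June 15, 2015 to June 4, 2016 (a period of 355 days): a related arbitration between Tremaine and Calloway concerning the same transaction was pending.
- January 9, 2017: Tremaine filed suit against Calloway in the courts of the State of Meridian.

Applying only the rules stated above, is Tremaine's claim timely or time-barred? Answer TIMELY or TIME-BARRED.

TIME-BARRED

Because discovery on March 18, 2014 post-dates the October 8, 2012 act, accrual under the later-of rule falls on March 18, 2014.
Adding the 1 year base period to March 18, 2014 gives a deadline of March 18, 2015, before any tolling.
The period was tolled for 274 days by the written tolling agreement (July 29, 2014 to April 29, 2015), pushing the deadline to December 17, 2015.
Because the pending related arbitration ran from June 15, 2015 to June 4, 2016, the deadline is extended by 355 days to December 6, 2016.
Filing on January 9, 2017 missed the December 6, 2016 deadline — the action is time-barred.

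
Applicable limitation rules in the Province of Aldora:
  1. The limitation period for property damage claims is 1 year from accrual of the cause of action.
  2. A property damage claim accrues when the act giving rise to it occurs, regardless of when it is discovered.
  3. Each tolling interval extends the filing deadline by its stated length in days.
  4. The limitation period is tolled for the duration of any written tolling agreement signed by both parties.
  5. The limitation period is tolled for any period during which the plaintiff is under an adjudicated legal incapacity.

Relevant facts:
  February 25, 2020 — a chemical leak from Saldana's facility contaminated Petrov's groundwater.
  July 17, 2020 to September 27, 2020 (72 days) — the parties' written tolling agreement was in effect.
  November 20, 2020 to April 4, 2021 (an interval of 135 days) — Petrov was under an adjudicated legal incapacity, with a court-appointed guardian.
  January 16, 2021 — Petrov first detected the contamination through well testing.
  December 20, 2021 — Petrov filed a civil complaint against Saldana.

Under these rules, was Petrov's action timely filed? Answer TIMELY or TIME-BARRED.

Accrual is governed by the date of the act, so the period began to run on February 25, 2020; the later discovery on January 16, 2021 is irrelevant under the stated rule.
The untolled deadline — 1 year after February 25, 2020 — is February 25, 2021.
The period was tolled for 72 days by the written tolling agreement (July 17, 2020 to September 27, 2020), pushing the deadline to May 8, 2021.
Because the plaintiff's legal incapacity ran from November 20, 2020 to April 4, 2021, the deadline is extended by 135 days to September 20, 2021.
Petrov filed on December 20, 2021, after the September 20, 2021 deadline, so the action is time-barred.

TIME-BARRED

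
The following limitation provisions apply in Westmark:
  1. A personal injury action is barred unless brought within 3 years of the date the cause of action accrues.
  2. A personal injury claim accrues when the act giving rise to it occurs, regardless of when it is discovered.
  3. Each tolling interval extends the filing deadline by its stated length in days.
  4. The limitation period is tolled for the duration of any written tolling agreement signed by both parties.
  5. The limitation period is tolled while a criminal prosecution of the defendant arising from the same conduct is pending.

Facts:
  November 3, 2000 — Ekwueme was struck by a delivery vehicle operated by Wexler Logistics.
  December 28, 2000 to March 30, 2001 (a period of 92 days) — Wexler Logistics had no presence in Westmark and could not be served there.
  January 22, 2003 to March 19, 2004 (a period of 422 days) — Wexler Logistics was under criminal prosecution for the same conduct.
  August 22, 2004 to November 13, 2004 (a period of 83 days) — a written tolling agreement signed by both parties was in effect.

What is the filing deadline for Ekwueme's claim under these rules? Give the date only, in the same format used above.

March 22, 2005

The claim accrued on November 3, 2000, when the wrongful act occurred.
3 years from November 3, 2000 is November 3, 2003.
Because the pending criminal prosecution ran from January 22, 2003 to March 19, 2004, the deadline is extended by 422 days to December 29, 2004.
The written tolling agreement from August 22, 2004 to November 13, 2004 tolled the period for 83 days, extending the deadline to March 22, 2005.
The defendant's absence from the jurisdiction from December 28, 2000 to March 30, 2001 does not toll the period, because no stated rule makes the defendant's absence a tolling event.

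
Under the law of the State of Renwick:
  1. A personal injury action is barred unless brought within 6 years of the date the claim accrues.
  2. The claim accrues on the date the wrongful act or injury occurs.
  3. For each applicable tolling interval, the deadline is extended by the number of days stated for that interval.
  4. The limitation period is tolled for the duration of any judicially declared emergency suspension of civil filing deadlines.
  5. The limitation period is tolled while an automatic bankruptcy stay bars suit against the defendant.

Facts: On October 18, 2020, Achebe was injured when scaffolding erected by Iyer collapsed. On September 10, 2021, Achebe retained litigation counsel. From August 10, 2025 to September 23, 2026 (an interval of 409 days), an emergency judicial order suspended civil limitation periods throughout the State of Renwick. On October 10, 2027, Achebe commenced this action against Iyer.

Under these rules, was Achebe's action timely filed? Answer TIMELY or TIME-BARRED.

The claim accrued on October 18, 2020, when the wrongful act occurred.
Adding the 6 years base period to October 18, 2020 gives a deadline of October 18, 2026, before any tolling.
The emergency suspension of filing deadlines from August 10, 2025 to September 23, 2026 tolled the period for 409 days, extending the deadline to December 1, 2027.
Nothing else in the chronology tolls or restarts the period.
The October 10, 2027 filing precedes the December 1, 2027 deadline; the claim is timely.

TIMELY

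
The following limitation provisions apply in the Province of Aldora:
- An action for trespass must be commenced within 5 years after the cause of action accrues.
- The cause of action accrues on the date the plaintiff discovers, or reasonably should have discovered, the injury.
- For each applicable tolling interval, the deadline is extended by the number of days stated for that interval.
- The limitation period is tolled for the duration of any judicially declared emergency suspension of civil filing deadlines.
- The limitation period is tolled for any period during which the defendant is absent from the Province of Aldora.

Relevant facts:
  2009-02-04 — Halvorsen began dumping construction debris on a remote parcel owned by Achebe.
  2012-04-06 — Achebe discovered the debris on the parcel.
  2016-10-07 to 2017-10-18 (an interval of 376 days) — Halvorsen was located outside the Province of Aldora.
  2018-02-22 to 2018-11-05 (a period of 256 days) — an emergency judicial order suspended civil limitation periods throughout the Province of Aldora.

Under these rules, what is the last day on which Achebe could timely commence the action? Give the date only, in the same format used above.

The claim did not accrue until Achebe discovered the injury on 2012-04-06; the 2009-02-04 act date does not start the clock under the stated rule.
Adding the 5 years base period to 2012-04-06 gives a deadline of 2017-04-06, before any tolling.
Because the defendant's absence from the jurisdiction ran from 2016-10-07 to 2017-10-18, the deadline is extended by 376 days to 2018-04-17.
Because the emergency suspension of filing deadlines ran from 2018-02-22 to 2018-11-05, the deadline is extended by 256 days to 2018-12-29.

2018-12-29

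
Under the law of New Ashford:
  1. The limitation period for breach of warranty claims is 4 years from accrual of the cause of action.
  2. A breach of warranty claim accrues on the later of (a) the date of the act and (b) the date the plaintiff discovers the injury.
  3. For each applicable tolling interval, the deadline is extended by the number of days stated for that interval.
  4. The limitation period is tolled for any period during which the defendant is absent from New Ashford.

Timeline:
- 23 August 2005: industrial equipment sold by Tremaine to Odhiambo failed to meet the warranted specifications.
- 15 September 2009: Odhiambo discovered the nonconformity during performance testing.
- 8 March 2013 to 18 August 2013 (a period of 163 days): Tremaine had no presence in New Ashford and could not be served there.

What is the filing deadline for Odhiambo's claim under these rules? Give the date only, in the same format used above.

25 February 2014

Taking the later of the act (23 August 2005) and discovery (15 September 2009), the claim accrued on 15 September 2009.
Adding the 4 years base period to 15 September 2009 gives a deadline of 15 September 2013, before any tolling.
Because the defendant's absence from the jurisdiction ran from 8 March 2013 to 18 August 2013, the deadline is extended by 163 days to 25 February 2014.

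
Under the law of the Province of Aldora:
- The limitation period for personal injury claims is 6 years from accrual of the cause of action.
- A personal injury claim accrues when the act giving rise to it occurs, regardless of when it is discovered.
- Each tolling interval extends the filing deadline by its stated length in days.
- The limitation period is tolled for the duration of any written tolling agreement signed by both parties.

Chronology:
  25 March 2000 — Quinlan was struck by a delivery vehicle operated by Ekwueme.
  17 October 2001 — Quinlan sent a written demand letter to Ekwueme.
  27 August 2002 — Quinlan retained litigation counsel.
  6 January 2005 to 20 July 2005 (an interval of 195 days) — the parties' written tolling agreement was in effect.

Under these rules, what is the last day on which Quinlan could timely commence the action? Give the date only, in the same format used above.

6 October 2006

The claim accrued on 25 March 2000, when the wrongful act occurred.
6 years from 25 March 2000 is 25 March 2006.
The period was tolled for 195 days by the written tolling agreement (6 January 2005 to 20 July 2005), pushing the deadline to 6 October 2006.
None of the other events listed affects the running of the period under the stated rules.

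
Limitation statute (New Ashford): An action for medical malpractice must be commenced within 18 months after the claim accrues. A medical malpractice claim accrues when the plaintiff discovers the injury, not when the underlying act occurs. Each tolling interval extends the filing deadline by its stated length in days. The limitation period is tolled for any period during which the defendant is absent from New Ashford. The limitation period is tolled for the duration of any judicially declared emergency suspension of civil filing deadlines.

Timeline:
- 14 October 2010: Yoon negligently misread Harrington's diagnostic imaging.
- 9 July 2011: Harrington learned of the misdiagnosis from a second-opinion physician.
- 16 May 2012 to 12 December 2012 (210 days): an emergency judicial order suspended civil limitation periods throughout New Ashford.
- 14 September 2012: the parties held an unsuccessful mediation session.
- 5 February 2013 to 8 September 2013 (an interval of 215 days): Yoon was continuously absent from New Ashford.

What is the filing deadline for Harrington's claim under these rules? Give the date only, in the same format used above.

10 March 2014

Under the discovery rule, the claim accrued on 9 July 2011, when Harrington discovered the injury — not on the 14 October 2010 date of the underlying act.
The untolled deadline — 18 months after 9 July 2011 — is 9 January 2013.
The emergency suspension of filing deadlines from 16 May 2012 to 12 December 2012 tolled the period for 210 days, extending the deadline to 7 August 2013.
The period was tolled for 215 days by the defendant's absence from the jurisdiction (5 February 2013 to 8 September 2013), pushing the deadline to 10 March 2014.
None of the other events listed affects the running of the period under the stated rules.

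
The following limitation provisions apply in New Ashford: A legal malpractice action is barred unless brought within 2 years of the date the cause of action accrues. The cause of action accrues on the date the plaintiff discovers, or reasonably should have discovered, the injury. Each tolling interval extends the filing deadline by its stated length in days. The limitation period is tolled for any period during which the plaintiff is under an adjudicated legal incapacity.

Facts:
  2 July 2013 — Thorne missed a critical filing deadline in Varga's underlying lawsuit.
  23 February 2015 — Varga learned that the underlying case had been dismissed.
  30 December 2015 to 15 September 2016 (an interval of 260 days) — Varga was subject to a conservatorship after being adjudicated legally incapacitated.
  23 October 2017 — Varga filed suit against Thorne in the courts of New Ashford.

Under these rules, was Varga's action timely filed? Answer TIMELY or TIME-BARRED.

Under the discovery rule, the claim accrued on 23 February 2015, when Varga discovered the injury — not on the 2 July 2013 date of the underlying act.
The untolled deadline — 2 years after 23 February 2015 — is 23 February 2017.
The period was tolled for 260 days by the plaintiff's legal incapacity (30 December 2015 to 15 September 2016), pushing the deadline to 10 November 2017.
The 23 October 2017 filing precedes the 10 November 2017 deadline; the claim is timely.

TIMELY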